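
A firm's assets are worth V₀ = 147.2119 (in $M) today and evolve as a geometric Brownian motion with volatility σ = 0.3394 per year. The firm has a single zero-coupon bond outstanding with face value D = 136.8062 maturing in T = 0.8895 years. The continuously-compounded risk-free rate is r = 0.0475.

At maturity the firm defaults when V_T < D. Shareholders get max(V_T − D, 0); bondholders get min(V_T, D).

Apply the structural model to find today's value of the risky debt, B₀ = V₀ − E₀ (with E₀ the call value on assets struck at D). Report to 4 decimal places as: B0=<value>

B0=120.3518

With assets at 147.2119 and a single debt payment of 136.8062 at 0.8895 years:
d₁ = [ln(V₀/D) + (r + σ²/2)T] / (σ√T)
   = [ln(147.2119/136.8062) + (0.0475 + 0.5·0.3394²)·0.8895] / (0.3394·√0.8895)
   = [0.073308 + 0.093483] / 0.320099 = 0.521059
d₂ = d₁ − σ√T = 0.521059 − 0.320099 = 0.200960
N(d₁) = 0.698837,  N(d₂) = 0.579635,  e^(−rT) = 0.958629
E₀ = V₀·N(d₁) − D·e^(−rT)·N(d₂)
   = 147.2119·0.698837 − 136.8062·0.958629·0.579635 = 26.860126
B₀ = V₀ − E₀ = 147.2119 − 26.860126 = 120.351774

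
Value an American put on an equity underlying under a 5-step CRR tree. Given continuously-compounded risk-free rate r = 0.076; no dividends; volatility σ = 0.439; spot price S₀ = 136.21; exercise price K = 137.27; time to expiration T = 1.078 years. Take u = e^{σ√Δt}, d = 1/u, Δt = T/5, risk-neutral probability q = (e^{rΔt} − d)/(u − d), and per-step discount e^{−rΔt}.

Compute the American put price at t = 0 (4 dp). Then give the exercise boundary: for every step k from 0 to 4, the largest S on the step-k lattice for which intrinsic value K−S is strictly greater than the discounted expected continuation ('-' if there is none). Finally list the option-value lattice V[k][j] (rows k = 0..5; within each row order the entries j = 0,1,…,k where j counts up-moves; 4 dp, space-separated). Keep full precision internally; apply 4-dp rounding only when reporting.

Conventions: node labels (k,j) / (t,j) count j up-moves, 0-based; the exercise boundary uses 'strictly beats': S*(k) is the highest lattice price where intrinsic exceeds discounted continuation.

params: Δt=0.21560 u=1.22610 d=0.81559 q=0.48946 e^(-rΔt)=0.98375
t_5 payoffs: 88.1140 63.3725 26.1781 0.0000 0.0000 0.0000
t_4: node(4,0) S=60.2703 payoff=76.9997 vs cont=74.7688 → 76.9997 [stop]  node(4,1) S=90.6058 payoff=46.6642 vs cont=44.4333 → 46.6642 [stop]  node(4,2) S=136.2100 payoff=1.0600 vs cont=13.1477 → 13.1477 [wait]  node(4,3) S=204.7679 payoff=0.0000 vs cont=0.0000 → 0.0000 [wait]  node(4,4) S=307.8328 payoff=0.0000 vs cont=0.0000 → 0.0000 [wait]  ⇒ S*(4)=90.6058
t_3: node(3,0) S=73.8975 payoff=63.3725 vs cont=61.1416 → 63.3725 [stop]  node(3,1) S=111.0919 payoff=26.1781 vs cont=29.7675 → 29.7675 [wait]  node(3,2) S=167.0073 payoff=0.0000 vs cont=6.6034 → 6.6034 [wait]  node(3,3) S=251.0663 payoff=0.0000 vs cont=0.0000 → 0.0000 [wait]  ⇒ S*(3)=73.8975
t_2: node(2,0) S=90.6058 payoff=46.6642 vs cont=46.1616 → 46.6642 [stop]  node(2,1) S=136.2100 payoff=1.0600 vs cont=18.1300 → 18.1300 [wait]  node(2,2) S=204.7679 payoff=0.0000 vs cont=3.3165 → 3.3165 [wait]  ⇒ S*(2)=90.6058
t_1: node(1,0) S=111.0919 payoff=26.1781 vs cont=32.1665 → 32.1665 [wait]  node(1,1) S=167.0073 payoff=0.0000 vs cont=10.7026 → 10.7026 [wait]  ⇒ S*(1)=-
t_0: node(0,0) S=136.2100 payoff=1.0600 vs cont=21.3087 → 21.3087 [wait]  ⇒ S*(0)=-

price = 21.3087
boundary = - - 90.6058 73.8975 90.6058
tree:
21.3087
32.1665 10.7026
46.6642 18.1300 3.3165
63.3725 29.7675 6.6034 0.0000
76.9997 46.6642 13.1477 0.0000 0.0000
88.1140 63.3725 26.1781 0.0000 0.0000 0.0000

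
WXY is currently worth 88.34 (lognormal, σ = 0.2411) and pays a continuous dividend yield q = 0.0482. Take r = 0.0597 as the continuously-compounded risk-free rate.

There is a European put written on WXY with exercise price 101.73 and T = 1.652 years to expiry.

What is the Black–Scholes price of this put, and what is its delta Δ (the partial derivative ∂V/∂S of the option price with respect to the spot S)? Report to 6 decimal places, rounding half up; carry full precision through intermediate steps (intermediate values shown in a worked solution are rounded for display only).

price = 16.808565
Δ = -0.549011

σ√T = 0.2411·√1.652 = 0.309886
d₁ = (ln(S/K) + (r−q+σ²/2)T) / (σ√T) = (ln(88.34/101.73) + (0.0597−0.0482+0.2411²/2)·1.652) / 0.309886 = (-0.141129 + 0.067013) / 0.309886 = -0.239173
d₂ = d₁ − σ√T = -0.239173 − 0.309886 = -0.549060
e^{−rT} = 0.906083
e^{−qT} = 0.923461
N(−d₁) = 0.594514,  N(−d₂) = 0.708518
Put price V = K·e^{−rT}·N(−d₂) − S·e^{−qT}·N(−d₁) = 65.308200 − 48.499635 = 16.808565
Δ = −e^{−qT}·N(−d₁) = -0.549011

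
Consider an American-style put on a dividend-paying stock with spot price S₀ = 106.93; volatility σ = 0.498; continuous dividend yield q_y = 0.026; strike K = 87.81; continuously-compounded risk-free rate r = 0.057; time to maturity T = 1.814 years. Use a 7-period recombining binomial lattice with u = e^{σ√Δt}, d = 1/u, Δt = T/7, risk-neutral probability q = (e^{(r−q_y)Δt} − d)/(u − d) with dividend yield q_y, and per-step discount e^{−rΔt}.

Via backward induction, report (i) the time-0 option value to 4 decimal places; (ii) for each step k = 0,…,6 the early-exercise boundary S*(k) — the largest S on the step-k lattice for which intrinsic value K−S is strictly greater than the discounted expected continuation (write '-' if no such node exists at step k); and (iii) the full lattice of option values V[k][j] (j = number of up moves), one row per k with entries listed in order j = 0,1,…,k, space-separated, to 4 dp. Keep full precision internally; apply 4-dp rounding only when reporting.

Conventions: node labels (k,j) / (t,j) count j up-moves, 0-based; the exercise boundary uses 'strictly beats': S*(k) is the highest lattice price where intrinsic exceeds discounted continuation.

params: Δt=0.25914 u=1.28854 d=0.77607 q=0.45270 e^(-rΔt)=0.98534
t_7 payoffs: 69.6796 57.7074 37.8293 4.8248 0.0000 0.0000 0.0000 0.0000
t_6: node(6,0) S=23.3618 payoff=64.4482 vs cont=63.3176 → 64.4482 [stop]  node(6,1) S=38.7886 payoff=49.0214 vs cont=47.9944 → 49.0214 [stop]  node(6,2) S=64.4023 payoff=23.4077 vs cont=22.5526 → 23.4077 [stop]  node(6,3) S=106.9300 payoff=0.0000 vs cont=2.6019 → 2.6019 [wait]  node(6,4) S=177.5405 payoff=0.0000 vs cont=0.0000 → 0.0000 [wait]  node(6,5) S=294.7783 payoff=0.0000 vs cont=0.0000 → 0.0000 [wait]  node(6,6) S=489.4332 payoff=0.0000 vs cont=0.0000 → 0.0000 [wait]  ⇒ S*(6)=64.4023
t_5: node(5,0) S=30.1026 payoff=57.7074 vs cont=56.6220 → 57.7074 [stop]  node(5,1) S=49.9807 payoff=37.8293 vs cont=36.8774 → 37.8293 [stop]  node(5,2) S=82.9852 payoff=4.8248 vs cont=13.7838 → 13.7838 [wait]  node(5,3) S=137.7839 payoff=0.0000 vs cont=1.4031 → 1.4031 [wait]  node(5,4) S=228.7686 payoff=0.0000 vs cont=0.0000 → 0.0000 [wait]  node(5,5) S=379.8345 payoff=0.0000 vs cont=0.0000 → 0.0000 [wait]  ⇒ S*(5)=49.9807
t_4: node(4,0) S=38.7886 payoff=49.0214 vs cont=47.9944 → 49.0214 [stop]  node(4,1) S=64.4023 payoff=23.4077 vs cont=26.5489 → 26.5489 [wait]  node(4,2) S=106.9300 payoff=0.0000 vs cont=8.0592 → 8.0592 [wait]  node(4,3) S=177.5405 payoff=0.0000 vs cont=0.7567 → 0.7567 [wait]  node(4,4) S=294.7783 payoff=0.0000 vs cont=0.0000 → 0.0000 [wait]  ⇒ S*(4)=38.7886
t_3: node(3,0) S=49.9807 payoff=37.8293 vs cont=38.2785 → 38.2785 [wait]  node(3,1) S=82.9852 payoff=4.8248 vs cont=17.9121 → 17.9121 [wait]  node(3,2) S=137.7839 payoff=0.0000 vs cont=4.6837 → 4.6837 [wait]  node(3,3) S=228.7686 payoff=0.0000 vs cont=0.4081 → 0.4081 [wait]  ⇒ S*(3)=-
t_2: node(2,0) S=64.4023 payoff=23.4077 vs cont=28.6326 → 28.6326 [wait]  node(2,1) S=106.9300 payoff=0.0000 vs cont=11.7488 → 11.7488 [wait]  node(2,2) S=177.5405 payoff=0.0000 vs cont=2.7078 → 2.7078 [wait]  ⇒ S*(2)=-
t_1: node(1,0) S=82.9852 payoff=4.8248 vs cont=20.6816 → 20.6816 [wait]  node(1,1) S=137.7839 payoff=0.0000 vs cont=7.5437 → 7.5437 [wait]  ⇒ S*(1)=-
t_0: node(0,0) S=106.9300 payoff=0.0000 vs cont=14.5180 → 14.5180 [wait]  ⇒ S*(0)=-

price = 14.5180
boundary = - - - - 38.7886 49.9807 64.4023
tree:
14.5180
20.6816 7.5437
28.6326 11.7488 2.7078
38.2785 17.9121 4.6837 0.4081
49.0214 26.5489 8.0592 0.7567 0.0000
57.7074 37.8293 13.7838 1.4031 0.0000 0.0000
64.4482 49.0214 23.4077 2.6019 0.0000 0.0000 0.0000
69.6796 57.7074 37.8293 4.8248 0.0000 0.0000 0.0000 0.0000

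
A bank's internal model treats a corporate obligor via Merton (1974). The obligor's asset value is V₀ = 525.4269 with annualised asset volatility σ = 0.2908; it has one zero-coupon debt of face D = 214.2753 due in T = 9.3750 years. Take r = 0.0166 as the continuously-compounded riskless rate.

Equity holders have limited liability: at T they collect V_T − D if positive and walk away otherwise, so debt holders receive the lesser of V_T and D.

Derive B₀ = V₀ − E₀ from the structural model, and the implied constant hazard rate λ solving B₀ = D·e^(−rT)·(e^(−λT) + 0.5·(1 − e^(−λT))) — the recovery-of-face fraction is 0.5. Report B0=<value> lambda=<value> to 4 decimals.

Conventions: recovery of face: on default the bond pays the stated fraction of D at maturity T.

Work the structural quantities from V₀ = 525.4269 against face 214.2753:
d₁ = [ln(V₀/D) + (r + σ²/2)T] / (σ√T)
   = [ln(525.4269/214.2753) + (0.0166 + 0.5·0.2908²)·9.3750] / (0.2908·√9.3750)
   = [0.896949 + 0.552022] / 0.890390 = 1.627345
d₂ = d₁ − σ√T = 1.627345 − 0.890390 = 0.736956
N(d₁) = 0.948168,  N(d₂) = 0.769425,  e^(−rT) = 0.855880
E₀ = V₀·N(d₁) − D·e^(−rT)·N(d₂)
   = 525.4269·0.948168 − 214.2753·0.855880·0.769425 = 357.085061
B₀ = V₀ − E₀ = 525.4269 − 357.085061 = 168.341839
e^(−λT) = (B₀·e^(rT)/D − 0.5)/(1 − 0.5) = (168.3418·1.168388/214.2753 − 0.5)/0.5 = 0.83584888
λ = −ln(0.83584888)/9.3750 = 0.019126

B0=168.3418 lambda=0.0191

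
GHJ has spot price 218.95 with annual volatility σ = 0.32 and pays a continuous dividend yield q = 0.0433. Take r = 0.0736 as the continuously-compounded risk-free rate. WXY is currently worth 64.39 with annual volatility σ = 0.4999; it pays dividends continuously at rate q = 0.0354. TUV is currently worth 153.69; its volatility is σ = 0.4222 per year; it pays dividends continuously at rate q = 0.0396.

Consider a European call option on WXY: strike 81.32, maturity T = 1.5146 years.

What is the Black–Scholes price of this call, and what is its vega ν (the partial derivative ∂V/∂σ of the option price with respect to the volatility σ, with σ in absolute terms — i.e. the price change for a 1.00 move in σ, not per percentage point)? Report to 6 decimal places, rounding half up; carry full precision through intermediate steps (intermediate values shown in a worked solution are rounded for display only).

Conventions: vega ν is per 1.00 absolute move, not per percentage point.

price = 10.935545
ν = 29.956061

σ√T = 0.4999·√1.5146 = 0.615222
d₁ = (ln(S/K) + (r−q+σ²/2)T) / (σ√T) = (ln(64.39/81.32) + (0.0736−0.0354+0.4999²/2)·1.5146) / 0.615222 = (-0.233434 + 0.247107) / 0.615222 = 0.022225
d₂ = d₁ − σ√T = 0.022225 − 0.615222 = -0.592997
e^{−rT} = 0.894514
e^{−qT} = 0.947795
N(d₁) = 0.508866,  N(d₂) = 0.276591
Call price V = S·e^{−qT}·N(d₁) − K·e^{−rT}·N(d₂) = 31.055332 − 20.119787 = 10.935545
φ(d₁) = (1/√(2π))·e^{−d₁²/2} = 0.398844
ν = S·e^{−qT}·φ(d₁)·√T = 29.956061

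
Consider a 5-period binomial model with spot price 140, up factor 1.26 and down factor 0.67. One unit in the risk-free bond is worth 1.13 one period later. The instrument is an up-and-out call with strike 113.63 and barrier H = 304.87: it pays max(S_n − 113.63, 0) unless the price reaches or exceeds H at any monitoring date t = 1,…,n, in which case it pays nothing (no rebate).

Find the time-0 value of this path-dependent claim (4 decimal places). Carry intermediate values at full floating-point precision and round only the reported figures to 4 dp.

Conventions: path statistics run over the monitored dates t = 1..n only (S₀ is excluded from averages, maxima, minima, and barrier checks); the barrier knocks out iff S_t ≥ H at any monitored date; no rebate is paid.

With p* = (R−d)/(u−d) = 0.7797, sum probability × payoff across the paths and divide by R^5.
Enumerate all 2^5 = 32 price paths (U = up ×1.26, D = down ×0.67); each path with k up-moves has probability p*^k·(1−p*)^(5−k).
DDDDD: M=93.8000, payoff=0.0000, prob=0.000519
UDDDD: M=176.4000, payoff=0.0000, prob=0.001838
DUDDD: M=118.1880, payoff=0.0000, prob=0.001838
UUDDD: M=222.2640, payoff=0.0000, prob=0.006503
DDUDD: M=93.8000, payoff=0.0000, prob=0.001838
UDUDD: M=176.4000, payoff=0.0000, prob=0.006503
DUUDD: M=148.9169, payoff=0.0000, prob=0.006503
UUUDD: M=280.0526, payoff=12.0856, prob=0.023009
DDDUD: M=93.8000, payoff=0.0000, prob=0.001838
UDDUD: M=176.4000, payoff=0.0000, prob=0.006503
DUDUD: M=118.1880, payoff=0.0000, prob=0.006503
UUDUD: M=222.2640, payoff=12.0856, prob=0.023009
DDUUD: M=99.7743, payoff=0.0000, prob=0.006503
UDUUD: M=187.6353, payoff=12.0856, prob=0.023009
DUUUD: M=187.6353, payoff=12.0856, prob=0.023009
UUUUD: M=352.8663, payoff=0.0000, prob=0.081417
DDDDU: M=93.8000, payoff=0.0000, prob=0.001838
UDDDU: M=176.4000, payoff=0.0000, prob=0.006503
DUDDU: M=118.1880, payoff=0.0000, prob=0.006503
UUDDU: M=222.2640, payoff=12.0856, prob=0.023009
DDUDU: M=93.8000, payoff=0.0000, prob=0.006503
UDUDU: M=176.4000, payoff=12.0856, prob=0.023009
DUUDU: M=148.9169, payoff=12.0856, prob=0.023009
UUUDU: M=280.0526, payoff=122.7904, prob=0.081417
DDDUU: M=93.8000, payoff=0.0000, prob=0.006503
UDDUU: M=176.4000, payoff=12.0856, prob=0.023009
DUDUU: M=125.7156, payoff=12.0856, prob=0.023009
UUDUU: M=236.4204, payoff=122.7904, prob=0.081417
DDUUU: M=125.7156, payoff=12.0856, prob=0.023009
UDUUU: M=236.4204, payoff=122.7904, prob=0.081417
DUUUU: M=236.4204, payoff=122.7904, prob=0.081417
UUUUU: M=444.6116, payoff=0.0000, prob=0.288091
Price = Σ prob·payoff / R^5 = 42.769671 / 1.842435 = 23.2137

price = 23.2137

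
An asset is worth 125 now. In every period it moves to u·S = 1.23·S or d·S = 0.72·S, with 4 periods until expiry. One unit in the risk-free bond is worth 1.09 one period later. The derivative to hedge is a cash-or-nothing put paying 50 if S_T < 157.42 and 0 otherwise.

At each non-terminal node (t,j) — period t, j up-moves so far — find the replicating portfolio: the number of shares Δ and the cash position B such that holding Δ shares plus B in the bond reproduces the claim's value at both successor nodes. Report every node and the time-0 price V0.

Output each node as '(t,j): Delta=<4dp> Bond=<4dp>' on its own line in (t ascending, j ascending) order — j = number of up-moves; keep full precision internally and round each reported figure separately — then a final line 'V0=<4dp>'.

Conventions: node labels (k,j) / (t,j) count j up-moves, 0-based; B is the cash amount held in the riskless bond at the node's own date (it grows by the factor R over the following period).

(0,0): Delta=-0.2625 Bond=43.5711
(1,0): Delta=-0.4826 Bond=67.2982
(1,1): Delta=-0.2138 Bond=39.9984
(2,0): Delta=0.0000 Bond=42.0840
(2,1): Delta=-0.5895 Bond=85.1873
(2,2): Delta=-0.1306 Bond=27.8618
(3,0): Delta=0.0000 Bond=45.8716
(3,1): Delta=0.0000 Bond=45.8716
(3,2): Delta=-0.7200 Bond=110.6314
(3,3): Delta=0.0000 Bond=0.0000
V0=10.7568

Under the risk-neutral measure, an up-move has probability p* = (R−d)/(u−d) = 0.7255 and values discount at R = 1.09.
Payoffs at expiry: V(4,0)=50.0000, V(4,1)=50.0000, V(4,2)=50.0000, V(4,3)=0.0000, V(4,4)=0.0000
  t=3,j=0: stock 46.6560 → up 57.3869 (V=50.0000), down 33.5923 (V=50.0000). Price 45.8716; hedge Δ=0.0000, bond B=45.8716.
  t=3,j=1: stock 79.7040 → up 98.0359 (V=50.0000), down 57.3869 (V=50.0000). Price 45.8716; hedge Δ=0.0000, bond B=45.8716.
  t=3,j=2: stock 136.1610 → up 167.4780 (V=0.0000), down 98.0359 (V=50.0000). Price 12.5922; hedge Δ=-0.7200, bond B=110.6314.
  t=3,j=3: stock 232.6084 → up 286.1083 (V=0.0000), down 167.4780 (V=0.0000). Price 0.0000; hedge Δ=0.0000, bond B=0.0000.
  t=2,j=0: stock 64.8000 → up 79.7040 (V=45.8716), down 46.6560 (V=45.8716). Price 42.0840; hedge Δ=0.0000, bond B=42.0840.
  t=2,j=1: stock 110.7000 → up 136.1610 (V=12.5922), down 79.7040 (V=45.8716). Price 19.9337; hedge Δ=-0.5895, bond B=85.1873.
  t=2,j=2: stock 189.1125 → up 232.6084 (V=0.0000), down 136.1610 (V=12.5922). Price 3.1713; hedge Δ=-0.1306, bond B=27.8618.
  t=1,j=0: stock 90.0000 → up 110.7000 (V=19.9337), down 64.8000 (V=42.0840). Price 23.8662; hedge Δ=-0.4826, bond B=67.2982.
  t=1,j=1: stock 153.7500 → up 189.1125 (V=3.1713), down 110.7000 (V=19.9337). Price 7.1309; hedge Δ=-0.2138, bond B=39.9984.
  t=0,j=0: stock 125.0000 → up 153.7500 (V=7.1309), down 90.0000 (V=23.8662). Price 10.7568; hedge Δ=-0.2625, bond B=43.5711.
Check: Δ(0,0)·S0 + B(0,0) = 10.7568 = V0.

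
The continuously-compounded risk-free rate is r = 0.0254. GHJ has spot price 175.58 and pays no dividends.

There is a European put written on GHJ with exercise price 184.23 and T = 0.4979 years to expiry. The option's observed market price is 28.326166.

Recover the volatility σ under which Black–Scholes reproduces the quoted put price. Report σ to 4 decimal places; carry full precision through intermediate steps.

At σ = 0.5001 the Black–Scholes value reproduces the quote:
σ√T = 0.5001·√0.4979 = 0.352881
d₁ = (ln(S/K) + (r+σ²/2)T) / (σ√T) = (ln(175.58/184.23) + (0.0254+0.5001²/2)·0.4979) / 0.352881 = (-0.048090 + 0.074909) / 0.352881 = 0.076000
d₂ = d₁ − σ√T = 0.076000 − 0.352881 = -0.276881
e^{−rT} = 0.987433
N(−d₁) = 0.469710,  N(−d₂) = 0.609064
V = K·e^{−rT}·N(−d₂) − S·N(−d₁) = 110.797783 − 82.471617 = 28.326166 (the quoted price), and the Black–Scholes price is strictly increasing in σ, so σ is unique

sigma = 0.5001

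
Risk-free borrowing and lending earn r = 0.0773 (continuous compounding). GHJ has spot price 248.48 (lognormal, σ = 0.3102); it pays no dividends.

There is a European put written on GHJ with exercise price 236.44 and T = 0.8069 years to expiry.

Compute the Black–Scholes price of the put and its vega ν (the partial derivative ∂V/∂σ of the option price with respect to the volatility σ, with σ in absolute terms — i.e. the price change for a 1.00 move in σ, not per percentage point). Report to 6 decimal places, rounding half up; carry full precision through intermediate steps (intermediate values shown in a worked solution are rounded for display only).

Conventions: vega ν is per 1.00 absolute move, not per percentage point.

σ√T = 0.3102·√0.8069 = 0.278645
d₁ = (ln(S/K) + (r+σ²/2)T) / (σ√T) = (ln(248.48/236.44) + (0.0773+0.3102²/2)·0.8069) / 0.278645 = (0.049668 + 0.101195) / 0.278645 = 0.541415
d₂ = d₁ − σ√T = 0.541415 − 0.278645 = 0.262770
e^{−rT} = 0.939532
N(−d₁) = 0.294111,  N(−d₂) = 0.396364
Put price V = K·e^{−rT}·N(−d₂) − S·N(−d₁) = 88.049438 − 73.080610 = 14.968828
φ(d₁) = (1/√(2π))·e^{−d₁²/2} = 0.344554
ν = S·φ(d₁)·√T = 76.905756

price = 14.968828
ν = 76.905756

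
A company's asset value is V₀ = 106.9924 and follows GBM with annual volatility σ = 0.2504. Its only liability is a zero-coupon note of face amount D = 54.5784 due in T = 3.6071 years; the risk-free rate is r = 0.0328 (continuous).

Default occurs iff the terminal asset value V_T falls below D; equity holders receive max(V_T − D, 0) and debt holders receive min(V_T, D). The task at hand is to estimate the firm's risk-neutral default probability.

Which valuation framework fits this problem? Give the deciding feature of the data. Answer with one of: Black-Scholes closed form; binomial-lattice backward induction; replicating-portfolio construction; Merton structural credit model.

Key observation: with the firm-asset dynamics (V₀ = 106.9924) and a single zero-coupon liability of face 54.5784 given, debt value, spread, and default probability all derive from the option view of the balance sheet.

framework: Merton structural credit model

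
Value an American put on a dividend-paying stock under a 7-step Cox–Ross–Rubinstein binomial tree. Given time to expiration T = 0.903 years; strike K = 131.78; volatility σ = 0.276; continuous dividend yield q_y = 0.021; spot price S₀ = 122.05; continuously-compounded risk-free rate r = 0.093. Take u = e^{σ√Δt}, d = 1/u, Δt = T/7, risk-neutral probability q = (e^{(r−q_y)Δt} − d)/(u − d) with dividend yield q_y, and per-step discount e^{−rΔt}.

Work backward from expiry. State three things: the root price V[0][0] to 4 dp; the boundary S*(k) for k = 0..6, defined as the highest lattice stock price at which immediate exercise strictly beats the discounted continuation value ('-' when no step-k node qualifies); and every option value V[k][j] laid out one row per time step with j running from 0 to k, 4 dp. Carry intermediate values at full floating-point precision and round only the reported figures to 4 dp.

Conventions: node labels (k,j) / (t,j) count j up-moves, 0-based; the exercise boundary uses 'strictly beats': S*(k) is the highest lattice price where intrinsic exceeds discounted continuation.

price = 14.7804
boundary = - - 100.1002 90.6532 100.1002 110.5316 100.1002
tree:
14.7804
22.0412 8.4792
31.6798 13.7325 3.8690
41.1268 21.3920 7.0423 1.0553
49.6821 31.6798 12.4743 2.2354 0.0000
57.4301 41.1268 21.2484 4.7353 0.0000 0.0000
64.4469 49.6821 31.6798 10.0309 0.0000 0.0000 0.0000
70.8014 57.4301 41.1268 21.2484 0.0000 0.0000 0.0000 0.0000

params: Δt=0.12900 u=1.10421 d=0.90563 q=0.52223 e^(-rΔt)=0.98807
t_7 payoffs: 70.8014 57.4301 41.1268 21.2484 0.0000 0.0000 0.0000 0.0000
t_6: node(6,0) S=67.3331 payoff=64.4469 vs cont=63.0575 → 64.4469 [stop]  node(6,1) S=82.0979 payoff=49.6821 vs cont=48.3327 → 49.6821 [stop]  node(6,2) S=100.1002 payoff=31.6798 vs cont=30.3791 → 31.6798 [stop]  node(6,3) S=122.0500 payoff=9.7300 vs cont=10.0309 → 10.0309 [wait]  node(6,4) S=148.8130 payoff=0.0000 vs cont=0.0000 → 0.0000 [wait]  node(6,5) S=181.4445 payoff=0.0000 vs cont=0.0000 → 0.0000 [wait]  node(6,6) S=221.2314 payoff=0.0000 vs cont=0.0000 → 0.0000 [wait]  ⇒ S*(6)=100.1002
t_5: node(5,0) S=74.3499 payoff=57.4301 vs cont=56.0597 → 57.4301 [stop]  node(5,1) S=90.6532 payoff=41.1268 vs cont=39.8005 → 41.1268 [stop]  node(5,2) S=110.5316 payoff=21.2484 vs cont=20.1312 → 21.2484 [stop]  node(5,3) S=134.7688 payoff=0.0000 vs cont=4.7353 → 4.7353 [wait]  node(5,4) S=164.3207 payoff=0.0000 vs cont=0.0000 → 0.0000 [wait]  node(5,5) S=200.3527 payoff=0.0000 vs cont=0.0000 → 0.0000 [wait]  ⇒ S*(5)=110.5316
t_4: node(4,0) S=82.0979 payoff=49.6821 vs cont=48.3327 → 49.6821 [stop]  node(4,1) S=100.1002 payoff=31.6798 vs cont=30.3791 → 31.6798 [stop]  node(4,2) S=122.0500 payoff=9.7300 vs cont=12.4743 → 12.4743 [wait]  node(4,3) S=148.8130 payoff=0.0000 vs cont=2.2354 → 2.2354 [wait]  node(4,4) S=181.4445 payoff=0.0000 vs cont=0.0000 → 0.0000 [wait]  ⇒ S*(4)=100.1002
t_3: node(3,0) S=90.6532 payoff=41.1268 vs cont=39.8005 → 41.1268 [stop]  node(3,1) S=110.5316 payoff=21.2484 vs cont=21.3920 → 21.3920 [wait]  node(3,2) S=134.7688 payoff=0.0000 vs cont=7.0423 → 7.0423 [wait]  node(3,3) S=164.3207 payoff=0.0000 vs cont=1.0553 → 1.0553 [wait]  ⇒ S*(3)=90.6532
t_2: node(2,0) S=100.1002 payoff=31.6798 vs cont=30.4532 → 31.6798 [stop]  node(2,1) S=122.0500 payoff=9.7300 vs cont=13.7325 → 13.7325 [wait]  node(2,2) S=148.8130 payoff=0.0000 vs cont=3.8690 → 3.8690 [wait]  ⇒ S*(2)=100.1002
t_1: node(1,0) S=110.5316 payoff=21.2484 vs cont=22.0412 → 22.0412 [wait]  node(1,1) S=134.7688 payoff=0.0000 vs cont=8.4792 → 8.4792 [wait]  ⇒ S*(1)=-
t_0: node(0,0) S=122.0500 payoff=9.7300 vs cont=14.7804 → 14.7804 [wait]  ⇒ S*(0)=-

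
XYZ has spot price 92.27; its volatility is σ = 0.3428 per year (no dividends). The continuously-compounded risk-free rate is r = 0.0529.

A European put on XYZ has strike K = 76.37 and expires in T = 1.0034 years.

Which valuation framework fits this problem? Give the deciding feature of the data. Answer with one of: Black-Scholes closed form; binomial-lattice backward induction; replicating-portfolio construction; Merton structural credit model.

Key observation: with XYZ following a GBM at constant σ and r, the European put struck at 76.37 prices in closed form — nothing here needs a stepwise model or a balance sheet.

framework: Black-Scholes closed form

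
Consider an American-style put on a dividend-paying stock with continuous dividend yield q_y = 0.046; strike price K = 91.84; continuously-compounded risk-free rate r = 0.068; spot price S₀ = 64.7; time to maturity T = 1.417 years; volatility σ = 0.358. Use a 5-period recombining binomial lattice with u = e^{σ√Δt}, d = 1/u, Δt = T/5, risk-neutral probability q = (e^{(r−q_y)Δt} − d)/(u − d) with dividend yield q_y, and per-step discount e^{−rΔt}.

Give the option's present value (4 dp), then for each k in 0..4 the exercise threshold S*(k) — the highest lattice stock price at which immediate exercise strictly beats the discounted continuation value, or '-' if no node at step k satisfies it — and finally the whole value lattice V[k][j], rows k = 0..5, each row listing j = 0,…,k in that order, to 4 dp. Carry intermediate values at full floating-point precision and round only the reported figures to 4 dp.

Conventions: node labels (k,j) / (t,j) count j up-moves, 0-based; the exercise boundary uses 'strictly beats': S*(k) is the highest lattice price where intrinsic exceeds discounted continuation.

Δt=0.28340  u=1.20995  d=0.82648  q=0.46881  discount=0.98091
step 5 (expiry): payoffs max(K−S,0) = 66.8906 55.3144 38.3669 13.5560 0.0000 0.0000
step 4: (k=4,j=0): S=30.1876, K−S=61.6524, hold=60.2905 ⇒ V=61.6524 exercise | (k=4,j=1): S=44.1943, K−S=47.6457, hold=46.4652 ⇒ V=47.6457 exercise | (k=4,j=2): S=64.7000, K−S=27.1400, hold=26.2251 ⇒ V=27.1400 exercise | (k=4,j=3): S=94.7201, K−S=0.0000, hold=7.0634 ⇒ V=7.0634 continue | (k=4,j=4): S=138.6692, K−S=0.0000, hold=0.0000 ⇒ V=0.0000 continue  boundary S*=64.7000
step 3: (k=3,j=0): S=36.5256, K−S=55.3144, hold=54.0345 ⇒ V=55.3144 exercise | (k=3,j=1): S=53.4731, K−S=38.3669, hold=37.3065 ⇒ V=38.3669 exercise | (k=3,j=2): S=78.2840, K−S=13.5560, hold=17.3896 ⇒ V=17.3896 continue | (k=3,j=3): S=114.6070, K−S=0.0000, hold=3.6804 ⇒ V=3.6804 continue  boundary S*=53.4731
step 2: (k=2,j=0): S=44.1943, K−S=47.6457, hold=46.4652 ⇒ V=47.6457 exercise | (k=2,j=1): S=64.7000, K−S=27.1400, hold=27.9880 ⇒ V=27.9880 continue | (k=2,j=2): S=94.7201, K−S=0.0000, hold=10.7534 ⇒ V=10.7534 continue  boundary S*=44.1943
step 1: (k=1,j=0): S=53.4731, K−S=38.3669, hold=37.6965 ⇒ V=38.3669 exercise | (k=1,j=1): S=78.2840, K−S=13.5560, hold=19.5283 ⇒ V=19.5283 continue  boundary S*=53.4731
step 0: (k=0,j=0): S=64.7000, K−S=27.1400, hold=28.9715 ⇒ V=28.9715 continue  boundary S*=-

price = 28.9715
boundary = - 53.4731 44.1943 53.4731 64.7000
tree:
28.9715
38.3669 19.5283
47.6457 27.9880 10.7534
55.3144 38.3669 17.3896 3.6804
61.6524 47.6457 27.1400 7.0634 0.0000
66.8906 55.3144 38.3669 13.5560 0.0000 0.0000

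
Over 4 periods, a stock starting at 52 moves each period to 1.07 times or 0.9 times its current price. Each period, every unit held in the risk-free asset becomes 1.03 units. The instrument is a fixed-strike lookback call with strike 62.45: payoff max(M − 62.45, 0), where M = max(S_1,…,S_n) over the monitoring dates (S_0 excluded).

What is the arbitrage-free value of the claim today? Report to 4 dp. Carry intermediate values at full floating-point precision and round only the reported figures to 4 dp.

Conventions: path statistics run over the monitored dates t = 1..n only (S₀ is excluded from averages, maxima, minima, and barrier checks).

price = 1.8524

Under the martingale measure an up-move has probability p* = 0.7647; value the claim as the probability-weighted average of per-path payoffs, discounted 4 periods at R = 1.03.
Enumerate all 2^4 = 16 price paths (U = up ×1.07, D = down ×0.9); each path with k up-moves has probability p*^k·(1−p*)^(4−k).
DDDD: M=46.8000, payoff=0.0000, prob=0.003065
UDDD: M=55.6400, payoff=0.0000, prob=0.009962
DUDD: M=50.0760, payoff=0.0000, prob=0.009962
UUDD: M=59.5348, payoff=0.0000, prob=0.032375
DDUD: M=46.8000, payoff=0.0000, prob=0.009962
UDUD: M=55.6400, payoff=0.0000, prob=0.032375
DUUD: M=53.5813, payoff=0.0000, prob=0.032375
UUUD: M=63.7022, payoff=1.2522, prob=0.105219
DDDU: M=46.8000, payoff=0.0000, prob=0.009962
UDDU: M=55.6400, payoff=0.0000, prob=0.032375
DUDU: M=50.0760, payoff=0.0000, prob=0.032375
UUDU: M=59.5348, payoff=0.0000, prob=0.105219
DDUU: M=48.2232, payoff=0.0000, prob=0.032375
UDUU: M=57.3320, payoff=0.0000, prob=0.105219
DUUU: M=57.3320, payoff=0.0000, prob=0.105219
UUUU: M=68.1614, payoff=5.7114, prob=0.341962
Price = Σ prob·payoff / R^4 = 2.084838 / 1.125509 = 1.8524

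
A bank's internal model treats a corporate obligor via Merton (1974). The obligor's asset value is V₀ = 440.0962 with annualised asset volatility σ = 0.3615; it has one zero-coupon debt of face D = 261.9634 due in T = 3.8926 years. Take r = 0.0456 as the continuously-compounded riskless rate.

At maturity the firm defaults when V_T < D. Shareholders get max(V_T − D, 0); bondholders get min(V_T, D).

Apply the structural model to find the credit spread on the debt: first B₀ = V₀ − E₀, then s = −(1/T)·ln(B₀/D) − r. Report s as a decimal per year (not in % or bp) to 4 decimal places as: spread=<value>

Equity is a call on the firm's assets struck at D = 261.9634:
d₁ = [ln(V₀/D) + (r + σ²/2)T] / (σ√T)
   = [ln(440.0962/261.9634) + (0.0456 + 0.5·0.3615²)·3.8926] / (0.3615·√3.8926)
   = [0.518789 + 0.431849] / 0.713228 = 1.332867
d₂ = d₁ − σ√T = 1.332867 − 0.713228 = 0.619640
N(d₁) = 0.908712,  N(d₂) = 0.732253,  e^(−rT) = 0.837359
E₀ = V₀·N(d₁) − D·e^(−rT)·N(d₂)
   = 440.0962·0.908712 − 261.9634·0.837359·0.732253 = 239.295864
B₀ = V₀ − E₀ = 440.0962 − 239.295864 = 200.800336
spread = −(1/T)·ln(B₀/D) − r = −(1/3.8926)·ln(200.800336/261.9634) − 0.0456 = 0.02270749

spread=0.0227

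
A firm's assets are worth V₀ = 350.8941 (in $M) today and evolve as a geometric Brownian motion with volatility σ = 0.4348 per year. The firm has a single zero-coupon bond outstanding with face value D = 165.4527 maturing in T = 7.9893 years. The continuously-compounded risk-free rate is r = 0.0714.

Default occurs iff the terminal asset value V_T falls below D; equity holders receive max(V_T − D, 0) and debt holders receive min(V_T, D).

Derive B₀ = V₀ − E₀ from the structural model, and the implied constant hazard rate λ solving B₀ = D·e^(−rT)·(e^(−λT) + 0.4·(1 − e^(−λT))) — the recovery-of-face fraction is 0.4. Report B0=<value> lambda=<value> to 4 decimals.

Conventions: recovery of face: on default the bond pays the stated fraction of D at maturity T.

B0=79.3452 lambda=0.0365

Work the structural quantities from V₀ = 350.8941 against face 165.4527:
d₁ = [ln(V₀/D) + (r + σ²/2)T] / (σ√T)
   = [ln(350.8941/165.4527) + (0.0714 + 0.5·0.4348²)·7.9893] / (0.4348·√7.9893)
   = [0.751799 + 1.325629] / 1.228977 = 1.690371
d₂ = d₁ − σ√T = 1.690371 − 1.228977 = 0.461394
N(d₁) = 0.954522,  N(d₂) = 0.677742,  e^(−rT) = 0.565279
E₀ = V₀·N(d₁) − D·e^(−rT)·N(d₂)
   = 350.8941·0.954522 − 165.4527·0.565279·0.677742 = 271.548851
B₀ = V₀ − E₀ = 350.8941 − 271.548851 = 79.345249
e^(−λT) = (B₀·e^(rT)/D − 0.4)/(1 − 0.4) = (79.3452·1.769038/165.4527 − 0.4)/0.6 = 0.74727915
λ = −ln(0.74727915)/7.9893 = 0.036463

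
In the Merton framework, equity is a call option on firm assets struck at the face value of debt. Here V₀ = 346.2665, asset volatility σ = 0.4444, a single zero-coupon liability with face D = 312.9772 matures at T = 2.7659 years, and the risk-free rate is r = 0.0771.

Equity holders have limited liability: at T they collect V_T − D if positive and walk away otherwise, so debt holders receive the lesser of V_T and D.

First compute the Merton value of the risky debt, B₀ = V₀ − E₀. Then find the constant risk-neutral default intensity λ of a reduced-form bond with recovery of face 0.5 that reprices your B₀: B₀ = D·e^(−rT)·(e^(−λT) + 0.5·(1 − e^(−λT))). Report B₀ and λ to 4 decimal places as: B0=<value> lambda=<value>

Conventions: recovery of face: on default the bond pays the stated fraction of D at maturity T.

With assets at 346.2665 and a single debt payment of 312.9772 at 2.7659 years:
d₁ = [ln(V₀/D) + (r + σ²/2)T] / (σ√T)
   = [ln(346.2665/312.9772) + (0.0771 + 0.5·0.4444²)·2.7659] / (0.4444·√2.7659)
   = [0.101078 + 0.486372] / 0.739081 = 0.794838
d₂ = d₁ − σ√T = 0.794838 − 0.739081 = 0.055756
N(d₁) = 0.786646,  N(d₂) = 0.522232,  e^(−rT) = 0.807953
E₀ = V₀·N(d₁) − D·e^(−rT)·N(d₂)
   = 346.2665·0.786646 − 312.9772·0.807953·0.522232 = 140.331842
B₀ = V₀ − E₀ = 346.2665 − 140.331842 = 205.934658
e^(−λT) = (B₀·e^(rT)/D − 0.5)/(1 − 0.5) = (205.9347·1.237695/312.9772 − 0.5)/0.5 = 0.62877281
λ = −ln(0.62877281)/2.7659 = 0.167752

B0=205.9347 lambda=0.1678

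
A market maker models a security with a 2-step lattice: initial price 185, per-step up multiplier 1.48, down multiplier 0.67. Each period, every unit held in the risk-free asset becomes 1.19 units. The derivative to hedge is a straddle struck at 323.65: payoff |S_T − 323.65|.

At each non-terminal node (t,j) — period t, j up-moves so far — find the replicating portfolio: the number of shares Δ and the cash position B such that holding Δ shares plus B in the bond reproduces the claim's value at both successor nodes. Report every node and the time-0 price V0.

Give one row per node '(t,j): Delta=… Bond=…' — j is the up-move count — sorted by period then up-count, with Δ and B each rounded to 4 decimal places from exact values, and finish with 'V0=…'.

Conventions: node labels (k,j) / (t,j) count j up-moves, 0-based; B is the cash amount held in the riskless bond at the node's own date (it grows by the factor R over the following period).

The replicating-portfolio and risk-neutral prices coincide; use p* = (1.19−0.67)/(1.48−0.67) = 0.6420 for the latter.
Expiry values: V(2,0)=240.6035, V(2,1)=140.2040, V(2,2)=81.5740
Node (1,0) S=123.9500: V=(p*·140.2040+(1−p*)·240.6035)/1.19=148.0248; Δ=(140.2040−240.6035)/(183.4460−83.0465)=-1.0000; B=V−Δ·S=271.9748
Node (1,1) S=273.8000: V=(p*·81.5740+(1−p*)·140.2040)/1.19=86.1891; Δ=(81.5740−140.2040)/(405.2240−183.4460)=-0.2644; B=V−Δ·S=158.5718
Node (0,0) S=185.0000: V=(p*·86.1891+(1−p*)·148.0248)/1.19=91.0317; Δ=(86.1891−148.0248)/(273.8000−123.9500)=-0.4127; B=V−Δ·S=167.3721
Sanity check at the root: Δ(0,0)·S0 + B(0,0) reproduces V0 = 91.0317.

(0,0): Delta=-0.4127 Bond=167.3721
(1,0): Delta=-1.0000 Bond=271.9748
(1,1): Delta=-0.2644 Bond=158.5718
V0=91.0317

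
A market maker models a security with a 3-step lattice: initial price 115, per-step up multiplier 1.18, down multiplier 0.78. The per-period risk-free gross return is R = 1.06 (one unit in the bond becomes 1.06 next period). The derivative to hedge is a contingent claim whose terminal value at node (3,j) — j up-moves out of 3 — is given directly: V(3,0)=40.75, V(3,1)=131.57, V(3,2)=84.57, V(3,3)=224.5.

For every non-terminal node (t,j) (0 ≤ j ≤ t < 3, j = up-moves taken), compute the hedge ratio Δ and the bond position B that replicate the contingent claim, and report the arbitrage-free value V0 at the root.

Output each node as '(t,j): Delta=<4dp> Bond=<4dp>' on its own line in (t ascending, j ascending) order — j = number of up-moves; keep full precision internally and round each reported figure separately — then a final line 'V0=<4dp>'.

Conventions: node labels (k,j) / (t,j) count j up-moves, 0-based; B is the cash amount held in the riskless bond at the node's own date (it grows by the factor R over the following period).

Risk-neutral probability p* = (R−d)/(u−d) = (1.06−0.78)/(1.18−0.78) = 0.7000.
Terminal payoffs: V(3,0)=40.7500, V(3,1)=131.5700, V(3,2)=84.5700, V(3,3)=224.5000
(2,0): S=69.9660. Δ = (V_up−V_dn)/(S_up−S_dn) = (131.5700−40.7500)/(82.5599−54.5735) = 3.2451. V = [p*·131.5700 + (1−p*)·40.7500]/1.06 = 98.4189. B = V − Δ·S = -128.6311.
(2,1): S=105.8460. Δ = (V_up−V_dn)/(S_up−S_dn) = (84.5700−131.5700)/(124.8983−82.5599) = -1.1101. V = [p*·84.5700 + (1−p*)·131.5700]/1.06 = 93.0849. B = V − Δ·S = 210.5849.
(2,2): S=160.1260. Δ = (V_up−V_dn)/(S_up−S_dn) = (224.5000−84.5700)/(188.9487−124.8983) = 2.1847. V = [p*·224.5000 + (1−p*)·84.5700]/1.06 = 172.1896. B = V − Δ·S = -177.6354.
(1,0): S=89.7000. Δ = (V_up−V_dn)/(S_up−S_dn) = (93.0849−98.4189)/(105.8460−69.9660) = -0.1487. V = [p*·93.0849 + (1−p*)·98.4189]/1.06 = 89.3256. B = V − Δ·S = 102.6605.
(1,1): S=135.7000. Δ = (V_up−V_dn)/(S_up−S_dn) = (172.1896−93.0849)/(160.1260−105.8460) = 1.4573. V = [p*·172.1896 + (1−p*)·93.0849]/1.06 = 140.0549. B = V − Δ·S = -57.7069.
(0,0): S=115.0000. Δ = (V_up−V_dn)/(S_up−S_dn) = (140.0549−89.3256)/(135.7000−89.7000) = 1.1028. V = [p*·140.0549 + (1−p*)·89.3256]/1.06 = 117.7699. B = V − Δ·S = -9.0535.
As a check, the time-0 holding Δ(0,0)·S0 + B(0,0) comes to 117.7699 — exactly V0.

(0,0): Delta=1.1028 Bond=-9.0535
(1,0): Delta=-0.1487 Bond=102.6605
(1,1): Delta=1.4573 Bond=-57.7069
(2,0): Delta=3.2451 Bond=-128.6311
(2,1): Delta=-1.1101 Bond=210.5849
(2,2): Delta=2.1847 Bond=-177.6354
V0=117.7699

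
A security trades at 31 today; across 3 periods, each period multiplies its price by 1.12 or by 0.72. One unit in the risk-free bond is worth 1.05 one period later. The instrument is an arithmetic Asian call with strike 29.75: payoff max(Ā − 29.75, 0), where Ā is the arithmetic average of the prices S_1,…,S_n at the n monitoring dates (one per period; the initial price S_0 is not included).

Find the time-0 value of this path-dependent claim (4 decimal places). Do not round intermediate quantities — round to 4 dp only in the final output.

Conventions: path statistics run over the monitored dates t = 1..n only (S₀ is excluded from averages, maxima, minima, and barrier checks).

price = 4.9363

No-arbitrage gives p* = (R−d)/(u−d) = 0.8250: enumerate every path, weight its payoff by its p*-probability, and discount by R^3.
Enumerate all 2^3 = 8 price paths (U = up ×1.12, D = down ×0.72); each path with k up-moves has probability p*^k·(1−p*)^(3−k).
DDD: Ā=16.6537, payoff=0.0000, prob=0.005359
UDD: Ā=25.9057, payoff=0.0000, prob=0.025266
DUD: Ā=21.7724, payoff=0.0000, prob=0.025266
UUD: Ā=33.8682, payoff=4.1182, prob=0.119109
DDU: Ā=18.7964, payoff=0.0000, prob=0.025266
UDU: Ā=29.2389, payoff=0.0000, prob=0.119109
DUU: Ā=25.1055, payoff=0.0000, prob=0.119109
UUU: Ā=39.0531, payoff=9.3031, prob=0.561516
Price = Σ prob·payoff / R^3 = 5.714328 / 1.157625 = 4.9363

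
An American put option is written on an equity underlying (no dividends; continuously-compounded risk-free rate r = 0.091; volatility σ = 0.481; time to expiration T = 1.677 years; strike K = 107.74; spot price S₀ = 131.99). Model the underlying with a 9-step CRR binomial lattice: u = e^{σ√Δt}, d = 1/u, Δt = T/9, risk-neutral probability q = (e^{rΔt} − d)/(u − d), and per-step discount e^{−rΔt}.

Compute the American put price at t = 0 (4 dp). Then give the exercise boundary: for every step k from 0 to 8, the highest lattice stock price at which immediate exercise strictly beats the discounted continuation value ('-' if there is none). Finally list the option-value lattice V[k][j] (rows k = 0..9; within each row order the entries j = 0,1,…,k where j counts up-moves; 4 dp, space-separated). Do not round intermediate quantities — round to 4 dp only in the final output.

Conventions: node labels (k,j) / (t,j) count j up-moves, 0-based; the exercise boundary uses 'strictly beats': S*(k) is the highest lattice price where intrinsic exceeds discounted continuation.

price = 12.7008
boundary = - - - - 57.5242 70.7984 57.5242 70.7984 87.1356
tree:
12.7008
18.7629 6.8142
26.9512 10.8679 2.8192
37.4759 16.9024 4.9460 0.6967
50.2158 25.4817 8.5340 1.3719 0.0159
61.0012 36.9416 14.4049 2.7013 0.0316 0.0000
69.7643 50.2158 23.5885 5.3181 0.0630 0.0000 0.0000
76.8845 61.0012 36.9416 10.4685 0.1254 0.0000 0.0000 0.0000
82.6697 69.7643 50.2158 20.6044 0.2497 0.0000 0.0000 0.0000 0.0000
87.3702 76.8845 61.0012 36.9416 0.4971 0.0000 0.0000 0.0000 0.0000 0.0000

params: Δt=0.18633 u=1.23076 d=0.81251 q=0.48916 e^(-rΔt)=0.98319
t_9 payoffs: 87.3702 76.8845 61.0012 36.9416 0.4971 0.0000 0.0000 0.0000 0.0000 0.0000
t_8: node(8,0) S=25.0703 payoff=82.6697 vs cont=80.8582 → 82.6697 [stop]  node(8,1) S=37.9757 payoff=69.7643 vs cont=67.9529 → 69.7643 [stop]  node(8,2) S=57.5242 payoff=50.2158 vs cont=48.4043 → 50.2158 [stop]  node(8,3) S=87.1356 payoff=20.6044 vs cont=18.7929 → 20.6044 [stop]  node(8,4) S=131.9900 payoff=0.0000 vs cont=0.2497 → 0.2497 [wait]  node(8,5) S=199.9338 payoff=0.0000 vs cont=0.0000 → 0.0000 [wait]  node(8,6) S=302.8527 payoff=0.0000 vs cont=0.0000 → 0.0000 [wait]  node(8,7) S=458.7507 payoff=0.0000 vs cont=0.0000 → 0.0000 [wait]  node(8,8) S=694.8994 payoff=0.0000 vs cont=0.0000 → 0.0000 [wait]  ⇒ S*(8)=87.1356
t_7: node(7,0) S=30.8555 payoff=76.8845 vs cont=75.0730 → 76.8845 [stop]  node(7,1) S=46.7388 payoff=61.0012 vs cont=59.1897 → 61.0012 [stop]  node(7,2) S=70.7984 payoff=36.9416 vs cont=35.1302 → 36.9416 [stop]  node(7,3) S=107.2429 payoff=0.4971 vs cont=10.4685 → 10.4685 [wait]  node(7,4) S=162.4477 payoff=0.0000 vs cont=0.1254 → 0.1254 [wait]  node(7,5) S=246.0701 payoff=0.0000 vs cont=0.0000 → 0.0000 [wait]  node(7,6) S=372.7384 payoff=0.0000 vs cont=0.0000 → 0.0000 [wait]  node(7,7) S=564.6110 payoff=0.0000 vs cont=0.0000 → 0.0000 [wait]  ⇒ S*(7)=70.7984
t_6: node(6,0) S=37.9757 payoff=69.7643 vs cont=67.9529 → 69.7643 [stop]  node(6,1) S=57.5242 payoff=50.2158 vs cont=48.4043 → 50.2158 [stop]  node(6,2) S=87.1356 payoff=20.6044 vs cont=23.5885 → 23.5885 [wait]  node(6,3) S=131.9900 payoff=0.0000 vs cont=5.3181 → 5.3181 [wait]  node(6,4) S=199.9338 payoff=0.0000 vs cont=0.0630 → 0.0630 [wait]  node(6,5) S=302.8527 payoff=0.0000 vs cont=0.0000 → 0.0000 [wait]  node(6,6) S=458.7507 payoff=0.0000 vs cont=0.0000 → 0.0000 [wait]  ⇒ S*(6)=57.5242
t_5: node(5,0) S=46.7388 payoff=61.0012 vs cont=59.1897 → 61.0012 [stop]  node(5,1) S=70.7984 payoff=36.9416 vs cont=36.5654 → 36.9416 [stop]  node(5,2) S=107.2429 payoff=0.4971 vs cont=14.4049 → 14.4049 [wait]  node(5,3) S=162.4477 payoff=0.0000 vs cont=2.7013 → 2.7013 [wait]  node(5,4) S=246.0701 payoff=0.0000 vs cont=0.0316 → 0.0316 [wait]  node(5,5) S=372.7384 payoff=0.0000 vs cont=0.0000 → 0.0000 [wait]  ⇒ S*(5)=70.7984
t_4: node(4,0) S=57.5242 payoff=50.2158 vs cont=48.4043 → 50.2158 [stop]  node(4,1) S=87.1356 payoff=20.6044 vs cont=25.4817 → 25.4817 [wait]  node(4,2) S=131.9900 payoff=0.0000 vs cont=8.5340 → 8.5340 [wait]  node(4,3) S=199.9338 payoff=0.0000 vs cont=1.3719 → 1.3719 [wait]  node(4,4) S=302.8527 payoff=0.0000 vs cont=0.0159 → 0.0159 [wait]  ⇒ S*(4)=57.5242
t_3: node(3,0) S=70.7984 payoff=36.9416 vs cont=37.4759 → 37.4759 [wait]  node(3,1) S=107.2429 payoff=0.4971 vs cont=16.9024 → 16.9024 [wait]  node(3,2) S=162.4477 payoff=0.0000 vs cont=4.9460 → 4.9460 [wait]  node(3,3) S=246.0701 payoff=0.0000 vs cont=0.6967 → 0.6967 [wait]  ⇒ S*(3)=-
t_2: node(2,0) S=87.1356 payoff=20.6044 vs cont=26.9512 → 26.9512 [wait]  node(2,1) S=131.9900 payoff=0.0000 vs cont=10.8679 → 10.8679 [wait]  node(2,2) S=199.9338 payoff=0.0000 vs cont=2.8192 → 2.8192 [wait]  ⇒ S*(2)=-
t_1: node(1,0) S=107.2429 payoff=0.4971 vs cont=18.7629 → 18.7629 [wait]  node(1,1) S=162.4477 payoff=0.0000 vs cont=6.8142 → 6.8142 [wait]  ⇒ S*(1)=-
t_0: node(0,0) S=131.9900 payoff=0.0000 vs cont=12.7008 → 12.7008 [wait]  ⇒ S*(0)=-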